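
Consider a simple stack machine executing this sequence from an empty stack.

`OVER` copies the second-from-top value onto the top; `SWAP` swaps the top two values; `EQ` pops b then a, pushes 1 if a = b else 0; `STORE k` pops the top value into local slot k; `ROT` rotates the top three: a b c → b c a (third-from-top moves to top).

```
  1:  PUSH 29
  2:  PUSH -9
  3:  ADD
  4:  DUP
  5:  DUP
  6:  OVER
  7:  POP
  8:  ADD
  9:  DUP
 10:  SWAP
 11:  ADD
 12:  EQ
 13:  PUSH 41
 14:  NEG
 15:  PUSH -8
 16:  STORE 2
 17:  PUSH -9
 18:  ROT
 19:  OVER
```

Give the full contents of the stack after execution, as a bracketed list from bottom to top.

PUSH 29 -> [29]
PUSH -9 -> [29, -9]
ADD     -> [20]
DUP     -> [20, 20]
DUP     -> [20, 20, 20]
OVER    -> [20, 20, 20, 20]
POP     -> [20, 20, 20]
ADD     -> [20, 40]
DUP     -> [20, 40, 40]
SWAP    -> [20, 40, 40]
ADD     -> [20, 80]
EQ      -> [0]
PUSH 41 -> [0, 41]
NEG     -> [0, -41]
PUSH -8 -> [0, -41, -8]
STORE 2 -> [0, -41]
PUSH -9 -> [0, -41, -9]
ROT     -> [-41, -9, 0]
OVER    -> [-41, -9, 0, -9]

[-41, -9, 0, -9]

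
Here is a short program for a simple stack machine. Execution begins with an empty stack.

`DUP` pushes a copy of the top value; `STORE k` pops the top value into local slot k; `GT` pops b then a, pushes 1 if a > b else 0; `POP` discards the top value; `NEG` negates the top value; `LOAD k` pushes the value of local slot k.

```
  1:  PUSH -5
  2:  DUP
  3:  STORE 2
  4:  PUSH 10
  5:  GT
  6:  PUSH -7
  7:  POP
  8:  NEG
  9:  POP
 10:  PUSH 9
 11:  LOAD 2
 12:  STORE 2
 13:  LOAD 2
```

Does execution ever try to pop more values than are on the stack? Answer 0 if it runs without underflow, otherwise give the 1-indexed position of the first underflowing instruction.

PUSH -5 → [-5]
DUP     → [-5, -5]
STORE 2 → [-5]
PUSH 10 → [-5, 10]
GT      → [0]
PUSH -7 → [0, -7]
POP     → [0]
NEG     → [0]
POP     → []
PUSH 9  → [9]
LOAD 2  → [9, -5]
STORE 2 → [9]
LOAD 2  → [9, -5]

0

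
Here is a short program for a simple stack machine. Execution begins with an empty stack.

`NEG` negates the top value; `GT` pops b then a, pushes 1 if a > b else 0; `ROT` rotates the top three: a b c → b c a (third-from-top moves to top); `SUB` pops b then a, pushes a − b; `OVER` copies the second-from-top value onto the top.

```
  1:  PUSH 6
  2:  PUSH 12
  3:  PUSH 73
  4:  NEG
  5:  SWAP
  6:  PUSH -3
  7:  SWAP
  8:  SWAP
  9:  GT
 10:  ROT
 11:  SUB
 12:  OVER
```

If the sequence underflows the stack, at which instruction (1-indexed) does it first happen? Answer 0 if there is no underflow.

PUSH 6  → 6
PUSH 12 → 6 12
PUSH 73 → 6 12 73
NEG     → 6 12 -73
SWAP    → 6 -73 12
PUSH -3 → 6 -73 12 -3
SWAP    → 6 -73 -3 12
SWAP    → 6 -73 12 -3
GT      → 6 -73 1
ROT     → -73 1 6
SUB     → -73 -5
OVER    → -73 -5 -73

0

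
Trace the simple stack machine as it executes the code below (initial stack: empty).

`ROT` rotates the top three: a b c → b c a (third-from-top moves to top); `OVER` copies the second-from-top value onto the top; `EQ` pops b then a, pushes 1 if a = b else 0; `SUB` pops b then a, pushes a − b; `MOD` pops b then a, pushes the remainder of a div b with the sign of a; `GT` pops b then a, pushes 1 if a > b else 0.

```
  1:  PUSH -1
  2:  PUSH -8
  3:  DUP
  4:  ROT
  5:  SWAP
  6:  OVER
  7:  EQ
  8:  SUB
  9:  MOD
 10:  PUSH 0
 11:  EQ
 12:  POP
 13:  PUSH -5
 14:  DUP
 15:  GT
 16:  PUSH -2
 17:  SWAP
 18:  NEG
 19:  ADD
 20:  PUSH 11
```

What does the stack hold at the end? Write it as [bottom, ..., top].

PUSH -1 -> -1
PUSH -8 -> -1 -8
DUP     -> -1 -8 -8
ROT     -> -8 -8 -1
SWAP    -> -8 -1 -8
OVER    -> -8 -1 -8 -1
EQ      -> -8 -1 0
SUB     -> -8 -1
MOD     -> 0
PUSH 0  -> 0 0
EQ      -> 1
POP     -> (empty)
PUSH -5 -> -5
DUP     -> -5 -5
GT      -> 0
PUSH -2 -> 0 -2
SWAP    -> -2 0
NEG     -> -2 0
ADD     -> -2
PUSH 11 -> -2 11

[-2, 11]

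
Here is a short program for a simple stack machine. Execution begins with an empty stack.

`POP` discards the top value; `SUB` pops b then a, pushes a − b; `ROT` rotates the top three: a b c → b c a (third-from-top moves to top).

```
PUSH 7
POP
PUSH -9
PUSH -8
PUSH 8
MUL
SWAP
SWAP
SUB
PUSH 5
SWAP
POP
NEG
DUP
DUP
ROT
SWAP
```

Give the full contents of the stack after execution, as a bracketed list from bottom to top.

PUSH 7   [7]
POP      []
PUSH -9  [-9]
PUSH -8  [-9, -8]
PUSH 8   [-9, -8, 8]
MUL      [-9, -64]
SWAP     [-64, -9]
SWAP     [-9, -64]
SUB      [55]
PUSH 5   [55, 5]
SWAP     [5, 55]
POP      [5]
NEG      [-5]
DUP      [-5, -5]
DUP      [-5, -5, -5]
ROT      [-5, -5, -5]
SWAP     [-5, -5, -5]

[-5, -5, -5]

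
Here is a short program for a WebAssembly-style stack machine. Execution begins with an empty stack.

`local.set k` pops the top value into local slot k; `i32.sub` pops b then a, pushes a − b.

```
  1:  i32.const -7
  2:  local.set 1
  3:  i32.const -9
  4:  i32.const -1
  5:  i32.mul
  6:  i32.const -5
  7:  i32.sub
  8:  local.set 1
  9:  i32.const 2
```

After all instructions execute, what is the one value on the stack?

i32.const -7 : -7
local.set 1  : (empty)
i32.const -9 : -9
i32.const -1 : -9 -1
i32.mul      : 9
i32.const -5 : 9 -5
i32.sub      : 14
local.set 1  : (empty)
i32.const 2  : 2

2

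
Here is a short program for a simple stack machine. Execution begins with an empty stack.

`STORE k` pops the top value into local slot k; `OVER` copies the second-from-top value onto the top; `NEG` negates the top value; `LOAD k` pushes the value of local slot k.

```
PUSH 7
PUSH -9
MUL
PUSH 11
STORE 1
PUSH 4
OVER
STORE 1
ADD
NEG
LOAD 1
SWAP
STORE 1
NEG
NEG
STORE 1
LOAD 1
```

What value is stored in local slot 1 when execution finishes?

-63

PUSH 7   [7]
PUSH -9  [7, -9]
MUL      [-63]
PUSH 11  [-63, 11]
STORE 1  [-63]
PUSH 4   [-63, 4]
OVER     [-63, 4, -63]
STORE 1  [-63, 4]
ADD      [-59]
NEG      [59]
LOAD 1   [59, -63]
SWAP     [-63, 59]
STORE 1  [-63]
NEG      [63]
NEG      [-63]
STORE 1  []
LOAD 1   [-63]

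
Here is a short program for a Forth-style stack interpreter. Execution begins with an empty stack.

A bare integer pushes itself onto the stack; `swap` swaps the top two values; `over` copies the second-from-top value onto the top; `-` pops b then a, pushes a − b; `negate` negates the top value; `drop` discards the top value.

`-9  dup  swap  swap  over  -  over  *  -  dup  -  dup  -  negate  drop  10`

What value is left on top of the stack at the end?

-9     -> [-9]
dup    -> [-9, -9]
swap   -> [-9, -9]
swap   -> [-9, -9]
over   -> [-9, -9, -9]
-      -> [-9, 0]
over   -> [-9, 0, -9]
*      -> [-9, 0]
-      -> [-9]
dup    -> [-9, -9]
-      -> [0]
dup    -> [0, 0]
-      -> [0]
negate -> [0]
drop   -> []
10     -> [10]

10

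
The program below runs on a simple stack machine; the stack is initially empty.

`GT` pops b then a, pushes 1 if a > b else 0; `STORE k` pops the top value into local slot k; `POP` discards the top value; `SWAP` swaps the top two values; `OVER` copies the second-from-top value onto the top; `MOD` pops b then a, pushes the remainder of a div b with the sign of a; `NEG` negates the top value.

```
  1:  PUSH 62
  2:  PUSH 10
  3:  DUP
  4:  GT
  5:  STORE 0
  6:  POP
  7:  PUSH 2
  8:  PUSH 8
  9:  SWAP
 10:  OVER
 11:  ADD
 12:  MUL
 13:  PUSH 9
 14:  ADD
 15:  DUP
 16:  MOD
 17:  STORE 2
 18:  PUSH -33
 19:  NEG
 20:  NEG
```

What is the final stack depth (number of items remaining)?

PUSH 62  -> 62
PUSH 10  -> 62 10
DUP      -> 62 10 10
GT       -> 62 0
STORE 0  -> 62
POP      -> (empty)
PUSH 2   -> 2
PUSH 8   -> 2 8
SWAP     -> 8 2
OVER     -> 8 2 8
ADD      -> 8 10
MUL      -> 80
PUSH 9   -> 80 9
ADD      -> 89
DUP      -> 89 89
MOD      -> 0
STORE 2  -> (empty)
PUSH -33 -> -33
NEG      -> 33
NEG      -> -33

1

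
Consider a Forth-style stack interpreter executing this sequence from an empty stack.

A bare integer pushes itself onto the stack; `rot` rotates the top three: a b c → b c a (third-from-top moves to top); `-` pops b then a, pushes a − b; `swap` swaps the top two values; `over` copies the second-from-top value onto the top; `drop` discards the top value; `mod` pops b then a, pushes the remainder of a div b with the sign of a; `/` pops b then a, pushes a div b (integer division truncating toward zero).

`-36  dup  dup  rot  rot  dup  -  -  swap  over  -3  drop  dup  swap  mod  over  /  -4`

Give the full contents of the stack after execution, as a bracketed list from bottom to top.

-36  -> [-36]
dup  -> [-36, -36]
dup  -> [-36, -36, -36]
rot  -> [-36, -36, -36]
rot  -> [-36, -36, -36]
dup  -> [-36, -36, -36, -36]
-    -> [-36, -36, 0]
-    -> [-36, -36]
swap -> [-36, -36]
over -> [-36, -36, -36]
-3   -> [-36, -36, -36, -3]
drop -> [-36, -36, -36]
dup  -> [-36, -36, -36, -36]
swap -> [-36, -36, -36, -36]
mod  -> [-36, -36, 0]
over -> [-36, -36, 0, -36]
/    -> [-36, -36, 0]
-4   -> [-36, -36, 0, -4]

[-36, -36, 0, -4]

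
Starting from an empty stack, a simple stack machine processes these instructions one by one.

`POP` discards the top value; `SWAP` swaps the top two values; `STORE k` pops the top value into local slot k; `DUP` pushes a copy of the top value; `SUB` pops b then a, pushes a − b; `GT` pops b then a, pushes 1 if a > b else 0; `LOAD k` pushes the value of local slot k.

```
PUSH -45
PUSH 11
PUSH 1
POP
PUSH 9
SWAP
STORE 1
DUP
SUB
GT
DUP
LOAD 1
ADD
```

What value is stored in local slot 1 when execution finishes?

PUSH -45 : [-45]
PUSH 11  : [-45, 11]
PUSH 1   : [-45, 11, 1]
POP      : [-45, 11]
PUSH 9   : [-45, 11, 9]
SWAP     : [-45, 9, 11]
STORE 1  : [-45, 9]
DUP      : [-45, 9, 9]
SUB      : [-45, 0]
GT       : [0]
DUP      : [0, 0]
LOAD 1   : [0, 0, 11]
ADD      : [0, 11]

11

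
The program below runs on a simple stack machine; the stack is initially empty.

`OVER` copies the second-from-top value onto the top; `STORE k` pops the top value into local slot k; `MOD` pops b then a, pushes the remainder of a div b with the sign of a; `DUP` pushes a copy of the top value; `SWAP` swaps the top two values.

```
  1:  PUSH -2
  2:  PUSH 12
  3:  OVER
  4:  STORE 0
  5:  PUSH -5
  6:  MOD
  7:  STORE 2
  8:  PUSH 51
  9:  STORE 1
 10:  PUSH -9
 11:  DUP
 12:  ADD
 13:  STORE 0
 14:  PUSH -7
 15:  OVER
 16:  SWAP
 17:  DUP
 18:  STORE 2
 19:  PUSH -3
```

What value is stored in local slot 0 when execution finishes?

-18

PUSH -2  -2
PUSH 12  -2 12
OVER     -2 12 -2
STORE 0  -2 12
PUSH -5  -2 12 -5
MOD      -2 2
STORE 2  -2
PUSH 51  -2 51
STORE 1  -2
PUSH -9  -2 -9
DUP      -2 -9 -9
ADD      -2 -18
STORE 0  -2
PUSH -7  -2 -7
OVER     -2 -7 -2
SWAP     -2 -2 -7
DUP      -2 -2 -7 -7
STORE 2  -2 -2 -7
PUSH -3  -2 -2 -7 -3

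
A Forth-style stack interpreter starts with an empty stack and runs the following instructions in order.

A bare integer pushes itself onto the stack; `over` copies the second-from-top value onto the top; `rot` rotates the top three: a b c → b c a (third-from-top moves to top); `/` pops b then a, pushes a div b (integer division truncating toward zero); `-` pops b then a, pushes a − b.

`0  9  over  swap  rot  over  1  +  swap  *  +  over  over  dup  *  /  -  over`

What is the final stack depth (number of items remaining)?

0    → [0]
9    → [0, 9]
over → [0, 9, 0]
swap → [0, 0, 9]
rot  → [0, 9, 0]
over → [0, 9, 0, 9]
1    → [0, 9, 0, 9, 1]
+    → [0, 9, 0, 10]
swap → [0, 9, 10, 0]
*    → [0, 9, 0]
+    → [0, 9]
over → [0, 9, 0]
over → [0, 9, 0, 9]
dup  → [0, 9, 0, 9, 9]
*    → [0, 9, 0, 81]
/    → [0, 9, 0]
-    → [0, 9]
over → [0, 9, 0]

3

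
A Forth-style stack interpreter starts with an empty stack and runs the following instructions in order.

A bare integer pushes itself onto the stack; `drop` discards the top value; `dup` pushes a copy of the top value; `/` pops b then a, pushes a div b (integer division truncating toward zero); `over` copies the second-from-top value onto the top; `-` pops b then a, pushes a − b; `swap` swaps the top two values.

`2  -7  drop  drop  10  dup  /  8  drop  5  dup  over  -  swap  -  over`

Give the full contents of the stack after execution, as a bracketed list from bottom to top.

2    → 2
-7   → 2 -7
drop → 2
drop → (empty)
10   → 10
dup  → 10 10
/    → 1
8    → 1 8
drop → 1
5    → 1 5
dup  → 1 5 5
over → 1 5 5 5
-    → 1 5 0
swap → 1 0 5
-    → 1 -5
over → 1 -5 1

[1, -5, 1]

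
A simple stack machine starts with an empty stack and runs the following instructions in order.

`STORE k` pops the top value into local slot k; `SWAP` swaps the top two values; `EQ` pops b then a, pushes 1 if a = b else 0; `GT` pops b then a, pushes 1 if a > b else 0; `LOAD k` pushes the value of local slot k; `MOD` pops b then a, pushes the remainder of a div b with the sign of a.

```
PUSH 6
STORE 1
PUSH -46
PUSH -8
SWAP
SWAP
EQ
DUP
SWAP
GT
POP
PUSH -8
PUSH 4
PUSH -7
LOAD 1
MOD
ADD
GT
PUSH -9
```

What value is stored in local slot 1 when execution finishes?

PUSH 6    [6]
STORE 1   []
PUSH -46  [-46]
PUSH -8   [-46, -8]
SWAP      [-8, -46]
SWAP      [-46, -8]
EQ        [0]
DUP       [0, 0]
SWAP      [0, 0]
GT        [0]
POP       []
PUSH -8   [-8]
PUSH 4    [-8, 4]
PUSH -7   [-8, 4, -7]
LOAD 1    [-8, 4, -7, 6]
MOD       [-8, 4, -1]
ADD       [-8, 3]
GT        [0]
PUSH -9   [0, -9]

6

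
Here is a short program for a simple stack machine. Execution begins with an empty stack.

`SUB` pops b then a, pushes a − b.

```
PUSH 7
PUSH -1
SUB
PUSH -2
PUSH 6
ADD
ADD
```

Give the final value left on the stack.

12

PUSH 7  : 7
PUSH -1 : 7 -1
SUB     : 8
PUSH -2 : 8 -2
PUSH 6  : 8 -2 6
ADD     : 8 4
ADD     : 12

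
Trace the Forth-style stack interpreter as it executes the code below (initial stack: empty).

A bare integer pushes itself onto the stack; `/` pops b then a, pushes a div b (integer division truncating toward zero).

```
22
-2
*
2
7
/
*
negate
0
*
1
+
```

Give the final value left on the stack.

22     → 22
-2     → 22 -2
*      → -44
2      → -44 2
7      → -44 2 7
/      → -44 0
*      → 0
negate → 0
0      → 0 0
*      → 0
1      → 0 1
+      → 1

1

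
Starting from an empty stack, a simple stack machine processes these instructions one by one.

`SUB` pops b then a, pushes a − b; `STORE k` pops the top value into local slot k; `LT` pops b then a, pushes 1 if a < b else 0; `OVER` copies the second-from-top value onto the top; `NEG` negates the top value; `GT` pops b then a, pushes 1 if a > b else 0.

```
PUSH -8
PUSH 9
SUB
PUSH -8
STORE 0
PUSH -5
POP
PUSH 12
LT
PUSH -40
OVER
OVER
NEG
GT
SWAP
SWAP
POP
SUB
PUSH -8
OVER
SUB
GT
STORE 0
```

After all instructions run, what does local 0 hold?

1

PUSH -8   [-8]
PUSH 9    [-8, 9]
SUB       [-17]
PUSH -8   [-17, -8]
STORE 0   [-17]
PUSH -5   [-17, -5]
POP       [-17]
PUSH 12   [-17, 12]
LT        [1]
PUSH -40  [1, -40]
OVER      [1, -40, 1]
OVER      [1, -40, 1, -40]
NEG       [1, -40, 1, 40]
GT        [1, -40, 0]
SWAP      [1, 0, -40]
SWAP      [1, -40, 0]
POP       [1, -40]
SUB       [41]
PUSH -8   [41, -8]
OVER      [41, -8, 41]
SUB       [41, -49]
GT        [1]
STORE 0   []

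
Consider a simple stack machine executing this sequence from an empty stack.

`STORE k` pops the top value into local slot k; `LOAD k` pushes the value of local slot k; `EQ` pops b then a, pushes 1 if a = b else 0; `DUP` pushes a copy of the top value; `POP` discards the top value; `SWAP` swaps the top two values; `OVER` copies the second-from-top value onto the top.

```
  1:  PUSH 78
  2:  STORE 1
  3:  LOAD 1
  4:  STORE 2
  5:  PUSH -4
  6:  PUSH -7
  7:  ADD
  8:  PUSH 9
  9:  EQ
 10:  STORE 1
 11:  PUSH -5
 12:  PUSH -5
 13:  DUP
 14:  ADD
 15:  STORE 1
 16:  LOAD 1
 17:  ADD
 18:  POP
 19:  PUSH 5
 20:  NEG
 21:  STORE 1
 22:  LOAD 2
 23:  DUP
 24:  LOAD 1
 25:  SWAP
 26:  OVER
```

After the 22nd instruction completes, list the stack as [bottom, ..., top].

PUSH 78  78
STORE 1  (empty)
LOAD 1   78
STORE 2  (empty)
PUSH -4  -4
PUSH -7  -4 -7
ADD      -11
PUSH 9   -11 9
EQ       0
STORE 1  (empty)
PUSH -5  -5
PUSH -5  -5 -5
DUP      -5 -5 -5
ADD      -5 -10
STORE 1  -5
LOAD 1   -5 -10
ADD      -15
POP      (empty)
PUSH 5   5
NEG      -5
STORE 1  (empty)
LOAD 2   78

[78]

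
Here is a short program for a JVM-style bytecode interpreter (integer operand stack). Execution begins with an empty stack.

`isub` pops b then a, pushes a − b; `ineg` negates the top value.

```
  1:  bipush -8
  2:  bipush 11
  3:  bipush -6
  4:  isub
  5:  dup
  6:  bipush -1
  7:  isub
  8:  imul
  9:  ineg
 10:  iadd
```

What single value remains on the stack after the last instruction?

bipush -8 -> -8
bipush 11 -> -8 11
bipush -6 -> -8 11 -6
isub      -> -8 17
dup       -> -8 17 17
bipush -1 -> -8 17 17 -1
isub      -> -8 17 18
imul      -> -8 306
ineg      -> -8 -306
iadd      -> -314

-314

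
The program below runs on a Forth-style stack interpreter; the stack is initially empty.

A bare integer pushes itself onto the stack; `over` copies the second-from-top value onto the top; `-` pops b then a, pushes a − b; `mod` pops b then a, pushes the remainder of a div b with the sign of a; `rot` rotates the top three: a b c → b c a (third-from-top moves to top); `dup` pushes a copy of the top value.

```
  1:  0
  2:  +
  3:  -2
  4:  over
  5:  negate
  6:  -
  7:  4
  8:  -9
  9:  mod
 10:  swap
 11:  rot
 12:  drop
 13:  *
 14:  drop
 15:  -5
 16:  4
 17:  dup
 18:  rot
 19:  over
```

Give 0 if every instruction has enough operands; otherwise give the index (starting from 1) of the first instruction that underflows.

2

0 : [0]
+  — needs 2 operands, stack has 1 → underflow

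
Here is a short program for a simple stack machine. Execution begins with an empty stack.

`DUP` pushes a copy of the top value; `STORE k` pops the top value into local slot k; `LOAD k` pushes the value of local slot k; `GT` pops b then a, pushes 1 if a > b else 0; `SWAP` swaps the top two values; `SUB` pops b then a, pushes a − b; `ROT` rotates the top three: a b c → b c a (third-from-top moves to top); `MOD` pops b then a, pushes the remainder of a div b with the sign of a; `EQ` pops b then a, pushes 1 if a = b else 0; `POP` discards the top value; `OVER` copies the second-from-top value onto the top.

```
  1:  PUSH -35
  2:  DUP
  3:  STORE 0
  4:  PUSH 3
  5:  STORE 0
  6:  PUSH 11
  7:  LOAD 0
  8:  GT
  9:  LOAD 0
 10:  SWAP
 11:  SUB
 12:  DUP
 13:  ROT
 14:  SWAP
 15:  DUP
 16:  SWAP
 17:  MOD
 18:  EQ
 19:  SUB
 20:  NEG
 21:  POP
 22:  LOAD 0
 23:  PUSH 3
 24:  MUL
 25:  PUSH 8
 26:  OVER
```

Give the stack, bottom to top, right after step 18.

[2, 0]

PUSH -35 -> -35
DUP      -> -35 -35
STORE 0  -> -35
PUSH 3   -> -35 3
STORE 0  -> -35
PUSH 11  -> -35 11
LOAD 0   -> -35 11 3
GT       -> -35 1
LOAD 0   -> -35 1 3
SWAP     -> -35 3 1
SUB      -> -35 2
DUP      -> -35 2 2
ROT      -> 2 2 -35
SWAP     -> 2 -35 2
DUP      -> 2 -35 2 2
SWAP     -> 2 -35 2 2
MOD      -> 2 -35 0
EQ       -> 2 0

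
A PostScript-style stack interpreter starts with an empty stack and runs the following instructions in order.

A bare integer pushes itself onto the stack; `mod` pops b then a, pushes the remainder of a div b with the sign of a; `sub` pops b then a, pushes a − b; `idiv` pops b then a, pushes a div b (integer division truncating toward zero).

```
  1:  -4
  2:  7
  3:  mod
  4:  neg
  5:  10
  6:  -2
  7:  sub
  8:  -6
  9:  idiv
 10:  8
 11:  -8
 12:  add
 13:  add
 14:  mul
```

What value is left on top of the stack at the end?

-8

-4   -> [-4]
7    -> [-4, 7]
mod  -> [-4]
neg  -> [4]
10   -> [4, 10]
-2   -> [4, 10, -2]
sub  -> [4, 12]
-6   -> [4, 12, -6]
idiv -> [4, -2]
8    -> [4, -2, 8]
-8   -> [4, -2, 8, -8]
add  -> [4, -2, 0]
add  -> [4, -2]
mul  -> [-8]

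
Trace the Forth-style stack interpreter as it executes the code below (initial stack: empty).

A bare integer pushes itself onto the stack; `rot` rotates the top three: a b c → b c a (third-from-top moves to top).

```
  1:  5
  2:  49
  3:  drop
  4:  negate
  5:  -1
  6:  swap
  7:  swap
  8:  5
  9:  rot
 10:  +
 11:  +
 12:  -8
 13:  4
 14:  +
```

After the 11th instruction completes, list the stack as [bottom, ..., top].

5      → [5]
49     → [5, 49]
drop   → [5]
negate → [-5]
-1     → [-5, -1]
swap   → [-1, -5]
swap   → [-5, -1]
5      → [-5, -1, 5]
rot    → [-1, 5, -5]
+      → [-1, 0]
+      → [-1]

[-1]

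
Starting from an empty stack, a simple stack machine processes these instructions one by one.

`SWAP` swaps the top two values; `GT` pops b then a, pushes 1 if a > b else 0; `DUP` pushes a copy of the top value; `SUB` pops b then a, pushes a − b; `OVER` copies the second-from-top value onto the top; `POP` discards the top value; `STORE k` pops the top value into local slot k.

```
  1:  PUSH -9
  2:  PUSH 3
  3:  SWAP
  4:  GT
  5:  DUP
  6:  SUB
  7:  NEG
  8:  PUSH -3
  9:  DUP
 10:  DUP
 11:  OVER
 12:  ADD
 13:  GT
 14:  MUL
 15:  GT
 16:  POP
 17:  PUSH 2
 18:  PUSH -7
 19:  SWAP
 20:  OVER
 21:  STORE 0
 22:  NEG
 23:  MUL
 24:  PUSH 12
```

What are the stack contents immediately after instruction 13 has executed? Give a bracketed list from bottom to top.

[0, -3, 1]

PUSH -9 : [-9]
PUSH 3  : [-9, 3]
SWAP    : [3, -9]
GT      : [1]
DUP     : [1, 1]
SUB     : [0]
NEG     : [0]
PUSH -3 : [0, -3]
DUP     : [0, -3, -3]
DUP     : [0, -3, -3, -3]
OVER    : [0, -3, -3, -3, -3]
ADD     : [0, -3, -3, -6]
GT      : [0, -3, 1]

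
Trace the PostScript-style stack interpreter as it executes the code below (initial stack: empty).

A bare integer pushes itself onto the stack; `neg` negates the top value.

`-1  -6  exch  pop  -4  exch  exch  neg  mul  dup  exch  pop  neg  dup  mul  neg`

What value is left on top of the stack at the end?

-1    [-1]
-6    [-1, -6]
exch  [-6, -1]
pop   [-6]
-4    [-6, -4]
exch  [-4, -6]
exch  [-6, -4]
neg   [-6, 4]
mul   [-24]
dup   [-24, -24]
exch  [-24, -24]
pop   [-24]
neg   [24]
dup   [24, 24]
mul   [576]
neg   [-576]

-576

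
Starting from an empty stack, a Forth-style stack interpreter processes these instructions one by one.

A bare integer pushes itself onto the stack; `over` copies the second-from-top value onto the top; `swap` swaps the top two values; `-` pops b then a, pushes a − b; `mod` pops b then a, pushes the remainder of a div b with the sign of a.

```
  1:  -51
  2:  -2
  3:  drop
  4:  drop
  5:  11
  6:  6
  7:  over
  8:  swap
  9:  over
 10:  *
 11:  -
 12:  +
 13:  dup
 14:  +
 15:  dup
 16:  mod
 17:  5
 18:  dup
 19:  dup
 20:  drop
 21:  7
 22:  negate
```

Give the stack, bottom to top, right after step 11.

-51  → -51
-2   → -51 -2
drop → -51
drop → (empty)
11   → 11
6    → 11 6
over → 11 6 11
swap → 11 11 6
over → 11 11 6 11
*    → 11 11 66
-    → 11 -55

[11, -55]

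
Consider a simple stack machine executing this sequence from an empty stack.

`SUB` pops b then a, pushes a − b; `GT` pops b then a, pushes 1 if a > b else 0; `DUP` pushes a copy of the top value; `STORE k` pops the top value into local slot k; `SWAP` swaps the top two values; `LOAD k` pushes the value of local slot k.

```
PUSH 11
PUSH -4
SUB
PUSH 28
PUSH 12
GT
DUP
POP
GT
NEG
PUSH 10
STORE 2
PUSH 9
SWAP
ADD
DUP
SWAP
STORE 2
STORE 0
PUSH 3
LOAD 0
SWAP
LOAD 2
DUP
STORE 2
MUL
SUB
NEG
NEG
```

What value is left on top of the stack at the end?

-16

PUSH 11 -> [11]
PUSH -4 -> [11, -4]
SUB     -> [15]
PUSH 28 -> [15, 28]
PUSH 12 -> [15, 28, 12]
GT      -> [15, 1]
DUP     -> [15, 1, 1]
POP     -> [15, 1]
GT      -> [1]
NEG     -> [-1]
PUSH 10 -> [-1, 10]
STORE 2 -> [-1]
PUSH 9  -> [-1, 9]
SWAP    -> [9, -1]
ADD     -> [8]
DUP     -> [8, 8]
SWAP    -> [8, 8]
STORE 2 -> [8]
STORE 0 -> []
PUSH 3  -> [3]
LOAD 0  -> [3, 8]
SWAP    -> [8, 3]
LOAD 2  -> [8, 3, 8]
DUP     -> [8, 3, 8, 8]
STORE 2 -> [8, 3, 8]
MUL     -> [8, 24]
SUB     -> [-16]
NEG     -> [16]
NEG     -> [-16]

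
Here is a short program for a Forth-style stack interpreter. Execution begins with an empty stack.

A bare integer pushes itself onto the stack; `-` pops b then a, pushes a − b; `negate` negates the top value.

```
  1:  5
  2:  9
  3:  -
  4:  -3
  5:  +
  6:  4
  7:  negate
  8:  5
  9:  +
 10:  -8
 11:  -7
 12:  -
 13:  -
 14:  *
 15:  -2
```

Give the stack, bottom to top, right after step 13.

[-7, 2]

5      : 5
9      : 5 9
-      : -4
-3     : -4 -3
+      : -7
4      : -7 4
negate : -7 -4
5      : -7 -4 5
+      : -7 1
-8     : -7 1 -8
-7     : -7 1 -8 -7
-      : -7 1 -1
-      : -7 2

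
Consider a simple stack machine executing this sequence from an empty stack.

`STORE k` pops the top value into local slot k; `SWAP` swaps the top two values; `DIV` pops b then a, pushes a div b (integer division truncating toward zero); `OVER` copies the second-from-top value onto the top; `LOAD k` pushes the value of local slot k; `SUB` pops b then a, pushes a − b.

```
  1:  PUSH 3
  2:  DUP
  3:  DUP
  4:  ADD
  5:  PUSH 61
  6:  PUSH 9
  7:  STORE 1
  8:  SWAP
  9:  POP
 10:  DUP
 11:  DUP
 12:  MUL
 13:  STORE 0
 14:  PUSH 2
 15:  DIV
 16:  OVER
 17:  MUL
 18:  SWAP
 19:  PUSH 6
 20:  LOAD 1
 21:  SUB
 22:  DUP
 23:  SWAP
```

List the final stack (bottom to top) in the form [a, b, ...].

PUSH 3  -> [3]
DUP     -> [3, 3]
DUP     -> [3, 3, 3]
ADD     -> [3, 6]
PUSH 61 -> [3, 6, 61]
PUSH 9  -> [3, 6, 61, 9]
STORE 1 -> [3, 6, 61]
SWAP    -> [3, 61, 6]
POP     -> [3, 61]
DUP     -> [3, 61, 61]
DUP     -> [3, 61, 61, 61]
MUL     -> [3, 61, 3721]
STORE 0 -> [3, 61]
PUSH 2  -> [3, 61, 2]
DIV     -> [3, 30]
OVER    -> [3, 30, 3]
MUL     -> [3, 90]
SWAP    -> [90, 3]
PUSH 6  -> [90, 3, 6]
LOAD 1  -> [90, 3, 6, 9]
SUB     -> [90, 3, -3]
DUP     -> [90, 3, -3, -3]
SWAP    -> [90, 3, -3, -3]

[90, 3, -3, -3]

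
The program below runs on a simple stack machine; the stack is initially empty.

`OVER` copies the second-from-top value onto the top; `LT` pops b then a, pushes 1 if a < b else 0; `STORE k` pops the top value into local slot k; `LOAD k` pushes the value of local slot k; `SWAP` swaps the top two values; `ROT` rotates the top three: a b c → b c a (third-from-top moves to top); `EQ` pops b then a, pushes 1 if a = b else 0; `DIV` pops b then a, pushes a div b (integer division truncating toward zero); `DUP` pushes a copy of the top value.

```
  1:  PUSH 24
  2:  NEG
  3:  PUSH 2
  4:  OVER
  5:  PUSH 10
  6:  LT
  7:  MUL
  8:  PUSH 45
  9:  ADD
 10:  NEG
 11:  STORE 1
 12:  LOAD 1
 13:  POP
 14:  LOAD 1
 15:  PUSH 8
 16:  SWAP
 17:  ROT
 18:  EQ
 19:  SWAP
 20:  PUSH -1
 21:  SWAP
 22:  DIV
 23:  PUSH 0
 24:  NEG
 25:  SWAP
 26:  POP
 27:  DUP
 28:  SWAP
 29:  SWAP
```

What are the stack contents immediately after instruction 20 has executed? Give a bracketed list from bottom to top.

[0, 8, -1]

PUSH 24 : [24]
NEG     : [-24]
PUSH 2  : [-24, 2]
OVER    : [-24, 2, -24]
PUSH 10 : [-24, 2, -24, 10]
LT      : [-24, 2, 1]
MUL     : [-24, 2]
PUSH 45 : [-24, 2, 45]
ADD     : [-24, 47]
NEG     : [-24, -47]
STORE 1 : [-24]
LOAD 1  : [-24, -47]
POP     : [-24]
LOAD 1  : [-24, -47]
PUSH 8  : [-24, -47, 8]
SWAP    : [-24, 8, -47]
ROT     : [8, -47, -24]
EQ      : [8, 0]
SWAP    : [0, 8]
PUSH -1 : [0, 8, -1]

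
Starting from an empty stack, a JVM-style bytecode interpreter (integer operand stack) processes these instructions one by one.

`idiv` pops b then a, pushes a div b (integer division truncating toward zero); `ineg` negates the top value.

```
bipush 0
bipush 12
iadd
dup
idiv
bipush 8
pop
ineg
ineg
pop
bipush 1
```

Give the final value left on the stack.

1

bipush 0  → 0
bipush 12 → 0 12
iadd      → 12
dup       → 12 12
idiv      → 1
bipush 8  → 1 8
pop       → 1
ineg      → -1
ineg      → 1
pop       → (empty)
bipush 1  → 1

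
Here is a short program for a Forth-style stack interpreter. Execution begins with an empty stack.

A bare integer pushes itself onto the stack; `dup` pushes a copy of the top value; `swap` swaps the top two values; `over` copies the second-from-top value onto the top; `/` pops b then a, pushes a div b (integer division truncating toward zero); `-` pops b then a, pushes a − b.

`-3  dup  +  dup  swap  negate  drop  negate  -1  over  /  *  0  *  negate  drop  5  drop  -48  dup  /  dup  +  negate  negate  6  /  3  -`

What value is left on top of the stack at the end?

-3     -> -3
dup    -> -3 -3
+      -> -6
dup    -> -6 -6
swap   -> -6 -6
negate -> -6 6
drop   -> -6
negate -> 6
-1     -> 6 -1
over   -> 6 -1 6
/      -> 6 0
*      -> 0
0      -> 0 0
*      -> 0
negate -> 0
drop   -> (empty)
5      -> 5
drop   -> (empty)
-48    -> -48
dup    -> -48 -48
/      -> 1
dup    -> 1 1
+      -> 2
negate -> -2
negate -> 2
6      -> 2 6
/      -> 0
3      -> 0 3
-      -> -3

-3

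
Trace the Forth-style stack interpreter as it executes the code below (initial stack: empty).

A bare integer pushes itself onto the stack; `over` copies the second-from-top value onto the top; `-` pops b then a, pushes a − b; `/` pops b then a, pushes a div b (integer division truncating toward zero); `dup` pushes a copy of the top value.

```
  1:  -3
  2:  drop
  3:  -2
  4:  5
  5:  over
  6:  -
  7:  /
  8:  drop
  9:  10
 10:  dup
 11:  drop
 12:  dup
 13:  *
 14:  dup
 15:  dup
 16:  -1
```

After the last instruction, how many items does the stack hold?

-3    [-3]
drop  []
-2    [-2]
5     [-2, 5]
over  [-2, 5, -2]
-     [-2, 7]
/     [0]
drop  []
10    [10]
dup   [10, 10]
drop  [10]
dup   [10, 10]
*     [100]
dup   [100, 100]
dup   [100, 100, 100]
-1    [100, 100, 100, -1]

4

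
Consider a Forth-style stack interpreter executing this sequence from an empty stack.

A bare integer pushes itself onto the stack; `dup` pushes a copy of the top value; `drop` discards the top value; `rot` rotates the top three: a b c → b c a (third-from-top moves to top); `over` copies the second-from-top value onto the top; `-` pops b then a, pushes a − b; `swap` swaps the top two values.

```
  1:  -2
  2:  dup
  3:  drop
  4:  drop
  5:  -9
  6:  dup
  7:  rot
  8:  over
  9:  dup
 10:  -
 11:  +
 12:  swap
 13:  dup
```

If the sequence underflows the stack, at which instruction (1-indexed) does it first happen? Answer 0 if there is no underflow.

7

-2    [-2]
dup   [-2, -2]
drop  [-2]
drop  []
-9    [-9]
dup   [-9, -9]
rot  — needs 3 operands, stack has 2 → underflow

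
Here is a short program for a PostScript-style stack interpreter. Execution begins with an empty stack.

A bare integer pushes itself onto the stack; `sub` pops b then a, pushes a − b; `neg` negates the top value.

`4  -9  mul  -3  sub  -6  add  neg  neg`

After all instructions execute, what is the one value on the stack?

4    [4]
-9   [4, -9]
mul  [-36]
-3   [-36, -3]
sub  [-33]
-6   [-33, -6]
add  [-39]
neg  [39]
neg  [-39]

-39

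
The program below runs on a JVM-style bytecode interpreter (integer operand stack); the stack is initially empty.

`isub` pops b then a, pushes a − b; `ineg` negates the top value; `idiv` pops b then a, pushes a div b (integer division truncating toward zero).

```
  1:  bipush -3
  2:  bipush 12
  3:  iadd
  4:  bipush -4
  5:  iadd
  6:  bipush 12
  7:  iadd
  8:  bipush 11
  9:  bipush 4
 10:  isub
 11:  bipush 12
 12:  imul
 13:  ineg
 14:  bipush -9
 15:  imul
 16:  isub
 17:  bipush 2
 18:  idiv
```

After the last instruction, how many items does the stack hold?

bipush -3 -> [-3]
bipush 12 -> [-3, 12]
iadd      -> [9]
bipush -4 -> [9, -4]
iadd      -> [5]
bipush 12 -> [5, 12]
iadd      -> [17]
bipush 11 -> [17, 11]
bipush 4  -> [17, 11, 4]
isub      -> [17, 7]
bipush 12 -> [17, 7, 12]
imul      -> [17, 84]
ineg      -> [17, -84]
bipush -9 -> [17, -84, -9]
imul      -> [17, 756]
isub      -> [-739]
bipush 2  -> [-739, 2]
idiv      -> [-369]

1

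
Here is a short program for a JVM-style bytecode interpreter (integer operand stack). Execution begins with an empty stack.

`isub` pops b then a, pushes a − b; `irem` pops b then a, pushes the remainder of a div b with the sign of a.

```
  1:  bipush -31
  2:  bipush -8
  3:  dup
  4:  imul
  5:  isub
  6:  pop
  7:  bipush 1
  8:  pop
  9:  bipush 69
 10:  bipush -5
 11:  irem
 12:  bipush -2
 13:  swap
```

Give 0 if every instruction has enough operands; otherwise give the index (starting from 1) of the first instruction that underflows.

bipush -31 -> -31
bipush -8  -> -31 -8
dup        -> -31 -8 -8
imul       -> -31 64
isub       -> -95
pop        -> (empty)
bipush 1   -> 1
pop        -> (empty)
bipush 69  -> 69
bipush -5  -> 69 -5
irem       -> 4
bipush -2  -> 4 -2
swap       -> -2 4

0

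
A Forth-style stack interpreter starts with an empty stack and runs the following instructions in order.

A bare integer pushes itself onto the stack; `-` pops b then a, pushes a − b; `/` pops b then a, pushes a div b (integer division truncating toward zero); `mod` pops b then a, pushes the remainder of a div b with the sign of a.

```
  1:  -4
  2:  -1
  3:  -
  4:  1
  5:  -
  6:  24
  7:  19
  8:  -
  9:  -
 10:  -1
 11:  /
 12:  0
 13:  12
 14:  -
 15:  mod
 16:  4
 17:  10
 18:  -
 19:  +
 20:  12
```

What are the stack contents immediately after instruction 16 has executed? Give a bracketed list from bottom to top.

-4   [-4]
-1   [-4, -1]
-    [-3]
1    [-3, 1]
-    [-4]
24   [-4, 24]
19   [-4, 24, 19]
-    [-4, 5]
-    [-9]
-1   [-9, -1]
/    [9]
0    [9, 0]
12   [9, 0, 12]
-    [9, -12]
mod  [9]
4    [9, 4]

[9, 4]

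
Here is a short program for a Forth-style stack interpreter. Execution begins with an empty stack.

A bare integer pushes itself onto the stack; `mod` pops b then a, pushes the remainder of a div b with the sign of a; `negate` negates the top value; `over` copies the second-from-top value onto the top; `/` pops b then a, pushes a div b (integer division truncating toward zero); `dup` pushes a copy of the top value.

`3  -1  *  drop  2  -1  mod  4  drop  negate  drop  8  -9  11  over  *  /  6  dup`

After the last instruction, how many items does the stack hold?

3      → 3
-1     → 3 -1
*      → -3
drop   → (empty)
2      → 2
-1     → 2 -1
mod    → 0
4      → 0 4
drop   → 0
negate → 0
drop   → (empty)
8      → 8
-9     → 8 -9
11     → 8 -9 11
over   → 8 -9 11 -9
*      → 8 -9 -99
/      → 8 0
6      → 8 0 6
dup    → 8 0 6 6

4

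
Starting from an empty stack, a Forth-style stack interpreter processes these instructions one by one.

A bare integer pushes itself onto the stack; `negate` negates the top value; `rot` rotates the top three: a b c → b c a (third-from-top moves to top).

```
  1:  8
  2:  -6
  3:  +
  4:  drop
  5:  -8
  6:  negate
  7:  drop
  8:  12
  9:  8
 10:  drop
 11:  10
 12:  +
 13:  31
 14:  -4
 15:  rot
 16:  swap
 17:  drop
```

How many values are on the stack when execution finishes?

2

8       8
-6      8 -6
+       2
drop    (empty)
-8      -8
negate  8
drop    (empty)
12      12
8       12 8
drop    12
10      12 10
+       22
31      22 31
-4      22 31 -4
rot     31 -4 22
swap    31 22 -4
drop    31 22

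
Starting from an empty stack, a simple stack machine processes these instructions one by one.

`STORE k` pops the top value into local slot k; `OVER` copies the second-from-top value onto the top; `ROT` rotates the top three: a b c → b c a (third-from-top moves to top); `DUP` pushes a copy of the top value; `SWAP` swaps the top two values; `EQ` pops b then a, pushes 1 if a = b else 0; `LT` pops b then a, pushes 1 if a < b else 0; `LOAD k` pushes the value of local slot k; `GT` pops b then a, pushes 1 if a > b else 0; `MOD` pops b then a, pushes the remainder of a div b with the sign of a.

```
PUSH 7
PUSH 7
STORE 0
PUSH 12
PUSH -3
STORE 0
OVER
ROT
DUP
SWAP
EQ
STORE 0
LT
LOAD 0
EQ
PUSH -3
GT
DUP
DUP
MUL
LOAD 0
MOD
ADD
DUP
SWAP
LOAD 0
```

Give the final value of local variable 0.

PUSH 7  → [7]
PUSH 7  → [7, 7]
STORE 0 → [7]
PUSH 12 → [7, 12]
PUSH -3 → [7, 12, -3]
STORE 0 → [7, 12]
OVER    → [7, 12, 7]
ROT     → [12, 7, 7]
DUP     → [12, 7, 7, 7]
SWAP    → [12, 7, 7, 7]
EQ      → [12, 7, 1]
STORE 0 → [12, 7]
LT      → [0]
LOAD 0  → [0, 1]
EQ      → [0]
PUSH -3 → [0, -3]
GT      → [1]
DUP     → [1, 1]
DUP     → [1, 1, 1]
MUL     → [1, 1]
LOAD 0  → [1, 1, 1]
MOD     → [1, 0]
ADD     → [1]
DUP     → [1, 1]
SWAP    → [1, 1]
LOAD 0  → [1, 1, 1]

1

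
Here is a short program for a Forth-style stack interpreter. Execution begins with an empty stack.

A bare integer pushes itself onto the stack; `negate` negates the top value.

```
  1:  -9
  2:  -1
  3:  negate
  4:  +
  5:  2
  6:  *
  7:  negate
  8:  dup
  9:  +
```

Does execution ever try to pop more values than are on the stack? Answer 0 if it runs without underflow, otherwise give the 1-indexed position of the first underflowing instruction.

0

-9     : -9
-1     : -9 -1
negate : -9 1
+      : -8
2      : -8 2
*      : -16
negate : 16
dup    : 16 16
+      : 32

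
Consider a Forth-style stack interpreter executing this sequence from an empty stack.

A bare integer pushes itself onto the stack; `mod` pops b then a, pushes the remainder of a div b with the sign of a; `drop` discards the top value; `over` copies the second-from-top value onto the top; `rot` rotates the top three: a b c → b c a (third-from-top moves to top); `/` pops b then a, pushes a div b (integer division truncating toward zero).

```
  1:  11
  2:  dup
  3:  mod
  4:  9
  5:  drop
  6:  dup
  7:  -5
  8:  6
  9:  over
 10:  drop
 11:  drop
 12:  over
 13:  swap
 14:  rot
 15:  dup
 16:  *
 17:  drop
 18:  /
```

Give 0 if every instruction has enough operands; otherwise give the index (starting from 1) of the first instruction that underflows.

11   : [11]
dup  : [11, 11]
mod  : [0]
9    : [0, 9]
drop : [0]
dup  : [0, 0]
-5   : [0, 0, -5]
6    : [0, 0, -5, 6]
over : [0, 0, -5, 6, -5]
drop : [0, 0, -5, 6]
drop : [0, 0, -5]
over : [0, 0, -5, 0]
swap : [0, 0, 0, -5]
rot  : [0, 0, -5, 0]
dup  : [0, 0, -5, 0, 0]
*    : [0, 0, -5, 0]
drop : [0, 0, -5]
/    : [0, 0]

0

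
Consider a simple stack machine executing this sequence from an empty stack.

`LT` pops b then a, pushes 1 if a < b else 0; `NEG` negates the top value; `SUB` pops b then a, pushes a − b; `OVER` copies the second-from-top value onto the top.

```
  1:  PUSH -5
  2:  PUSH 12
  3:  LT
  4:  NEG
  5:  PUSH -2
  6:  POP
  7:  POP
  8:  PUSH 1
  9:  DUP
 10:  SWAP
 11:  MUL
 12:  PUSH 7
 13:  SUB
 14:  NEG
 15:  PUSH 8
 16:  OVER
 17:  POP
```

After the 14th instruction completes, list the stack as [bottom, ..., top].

PUSH -5 -> [-5]
PUSH 12 -> [-5, 12]
LT      -> [1]
NEG     -> [-1]
PUSH -2 -> [-1, -2]
POP     -> [-1]
POP     -> []
PUSH 1  -> [1]
DUP     -> [1, 1]
SWAP    -> [1, 1]
MUL     -> [1]
PUSH 7  -> [1, 7]
SUB     -> [-6]
NEG     -> [6]

[6]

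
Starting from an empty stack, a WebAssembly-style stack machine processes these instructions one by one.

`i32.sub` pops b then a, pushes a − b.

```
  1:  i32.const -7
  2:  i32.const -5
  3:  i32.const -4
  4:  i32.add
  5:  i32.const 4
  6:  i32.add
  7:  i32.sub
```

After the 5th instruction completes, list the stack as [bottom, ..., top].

[-7, -9, 4]

i32.const -7 → -7
i32.const -5 → -7 -5
i32.const -4 → -7 -5 -4
i32.add      → -7 -9
i32.const 4  → -7 -9 4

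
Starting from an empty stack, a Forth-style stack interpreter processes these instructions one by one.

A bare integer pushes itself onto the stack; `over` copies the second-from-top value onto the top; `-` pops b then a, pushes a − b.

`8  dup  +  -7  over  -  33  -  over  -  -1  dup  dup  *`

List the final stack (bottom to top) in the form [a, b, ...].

8    → 8
dup  → 8 8
+    → 16
-7   → 16 -7
over → 16 -7 16
-    → 16 -23
33   → 16 -23 33
-    → 16 -56
over → 16 -56 16
-    → 16 -72
-1   → 16 -72 -1
dup  → 16 -72 -1 -1
dup  → 16 -72 -1 -1 -1
*    → 16 -72 -1 1

[16, -72, -1, 1]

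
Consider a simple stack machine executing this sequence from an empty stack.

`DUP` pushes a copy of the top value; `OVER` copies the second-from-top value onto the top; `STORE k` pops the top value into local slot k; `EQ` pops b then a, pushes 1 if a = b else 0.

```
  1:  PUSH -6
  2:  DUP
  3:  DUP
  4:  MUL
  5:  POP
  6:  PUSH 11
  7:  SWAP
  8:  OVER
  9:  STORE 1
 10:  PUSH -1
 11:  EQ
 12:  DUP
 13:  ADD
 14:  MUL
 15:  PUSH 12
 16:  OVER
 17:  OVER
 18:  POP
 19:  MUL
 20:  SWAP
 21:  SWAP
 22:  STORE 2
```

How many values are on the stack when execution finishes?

PUSH -6 → [-6]
DUP     → [-6, -6]
DUP     → [-6, -6, -6]
MUL     → [-6, 36]
POP     → [-6]
PUSH 11 → [-6, 11]
SWAP    → [11, -6]
OVER    → [11, -6, 11]
STORE 1 → [11, -6]
PUSH -1 → [11, -6, -1]
EQ      → [11, 0]
DUP     → [11, 0, 0]
ADD     → [11, 0]
MUL     → [0]
PUSH 12 → [0, 12]
OVER    → [0, 12, 0]
OVER    → [0, 12, 0, 12]
POP     → [0, 12, 0]
MUL     → [0, 0]
SWAP    → [0, 0]
SWAP    → [0, 0]
STORE 2 → [0]

1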